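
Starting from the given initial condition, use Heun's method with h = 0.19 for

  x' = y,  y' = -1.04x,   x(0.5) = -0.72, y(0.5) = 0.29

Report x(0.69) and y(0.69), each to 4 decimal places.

Heun on (x,y): k1 = f(s_n, state_n); k2 = f(s_n + h, state_n + h·k1); state_{n+1} = state_n + (h/2)·(k1 + k2).
0.500000: (-0.720000, 0.290000)
  k1 = (0.290000, 0.748800)
  predictor → (-0.664900, 0.432272)
  k2 = (0.432272, 0.691496)
  → (-0.651384, 0.426828)
(x(0.69), y(0.69)) ≈ (-0.6514, 0.4268)

-0.6514, 0.4268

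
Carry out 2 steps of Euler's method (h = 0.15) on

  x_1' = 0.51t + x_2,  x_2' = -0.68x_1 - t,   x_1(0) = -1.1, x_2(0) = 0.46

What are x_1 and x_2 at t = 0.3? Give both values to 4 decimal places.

-0.9337, 0.6549

Euler on (x_1,x_2): x_1_{n+1} = x_1_n + h·x_1', x_2_{n+1} = x_2_n + h·x_2'.
0.000000: (-1.100000, 0.460000); f=(0.460000, 0.748000) → (-1.031000, 0.572200)
0.150000: (-1.031000, 0.572200); f=(0.648700, 0.551080) → (-0.933695, 0.654862)
(x_1(0.3), x_2(0.3)) ≈ (-0.9337, 0.6549)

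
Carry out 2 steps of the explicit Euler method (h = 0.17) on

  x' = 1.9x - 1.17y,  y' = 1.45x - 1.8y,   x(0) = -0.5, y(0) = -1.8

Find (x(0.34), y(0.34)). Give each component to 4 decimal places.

-0.1285, -1.0273

Euler on (x,y): x_{n+1} = x_n + h·x', y_{n+1} = y_n + h·y'.
0.000000: (-0.500000, -1.800000); f=(1.156000, 2.515000) → (-0.303480, -1.372450)
0.170000: (-0.303480, -1.372450); f=(1.029154, 2.030364) → (-0.128524, -1.027288)
(x(0.34), y(0.34)) ≈ (-0.1285, -1.0273)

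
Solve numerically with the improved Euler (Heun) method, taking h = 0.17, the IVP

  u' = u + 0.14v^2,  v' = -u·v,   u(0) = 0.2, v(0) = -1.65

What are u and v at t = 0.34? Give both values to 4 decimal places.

Heun on (u,v): k1 = f(t_n, state_n); k2 = f(t_n + h, state_n + h·k1); state_{n+1} = state_n + (h/2)·(k1 + k2).
0.000000: (0.200000, -1.650000)
  k1 = (0.581150, 0.330000)
  predictor → (0.298796, -1.593900)
  k2 = (0.654468, 0.476250)
  → (0.305028, -1.581469)
0.170000: (0.305028, -1.581469)
  k1 = (0.655174, 0.482391)
  predictor → (0.416407, -1.499462)
  k2 = (0.731181, 0.624387)
  → (0.422868, -1.487393)
(u(0.34), v(0.34)) ≈ (0.4229, -1.4874)

0.4229, -1.4874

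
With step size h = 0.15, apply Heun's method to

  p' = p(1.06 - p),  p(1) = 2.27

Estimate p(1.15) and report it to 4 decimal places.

Heun: k1 = f(t_n, p_n); k2 = f(t_n + h, p_n + h·k1); p_{n+1} = p_n + (h/2)·(k1 + k2).
t=1.000000, p=2.270000:
  k1 = f(1.000000, 2.270000) = -2.746700
  k2 = f(1.150000, 1.857995) = -1.482671
  p ← 2.270000 + (0.15/2)·(-2.746700 + (-1.482671)) = 1.952797
p(1.15) ≈ 1.9528

1.9528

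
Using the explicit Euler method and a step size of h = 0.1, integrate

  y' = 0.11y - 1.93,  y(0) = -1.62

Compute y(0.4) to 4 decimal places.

Euler: y_{n+1} = y_n + h·f(t_n, y_n).
t=0.000000, y=-1.620000: f=-2.108200 → y ← -1.620000 + 0.1·(-2.108200) = -1.830820
t=0.100000, y=-1.830820: f=-2.131390 → y ← -1.830820 + 0.1·(-2.131390) = -2.043959
t=0.200000, y=-2.043959: f=-2.154835 → y ← -2.043959 + 0.1·(-2.154835) = -2.259443
t=0.300000, y=-2.259443: f=-2.178539 → y ← -2.259443 + 0.1·(-2.178539) = -2.477296
y(0.4) ≈ -2.4773

-2.4773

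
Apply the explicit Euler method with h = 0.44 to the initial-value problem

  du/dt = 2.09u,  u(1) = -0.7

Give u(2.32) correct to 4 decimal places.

-4.9514

Euler: u_{n+1} = u_n + h·f(t_n, u_n).
t=1.000000, u=-0.700000: f=-1.463000 → u ← -0.700000 + 0.44·(-1.463000) = -1.343720
t=1.440000, u=-1.343720: f=-2.808375 → u ← -1.343720 + 0.44·(-2.808375) = -2.579405
t=1.880000, u=-2.579405: f=-5.390956 → u ← -2.579405 + 0.44·(-5.390956) = -4.951426
u(2.32) ≈ -4.9514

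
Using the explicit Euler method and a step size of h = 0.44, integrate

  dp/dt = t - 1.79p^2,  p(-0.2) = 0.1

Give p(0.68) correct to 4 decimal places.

0.1097

Euler: p_{n+1} = p_n + h·f(t_n, p_n).
t=-0.200000, p=0.100000: f=-0.217900 → p ← 0.100000 + 0.44·(-0.217900) = 0.004124
t=0.240000, p=0.004124: f=0.239970 → p ← 0.004124 + 0.44·0.239970 = 0.109711
p(0.68) ≈ 0.1097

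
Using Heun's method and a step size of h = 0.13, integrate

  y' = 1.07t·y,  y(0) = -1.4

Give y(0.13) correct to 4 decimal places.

-1.4127

Heun: k1 = f(t_n, y_n); k2 = f(t_n + h, y_n + h·k1); y_{n+1} = y_n + (h/2)·(k1 + k2).
t=0.000000, y=-1.400000:
  k1 = f(0.000000, -1.400000) = 0.000000
  k2 = f(0.130000, -1.400000) = -0.194740
  y ← -1.400000 + (0.13/2)·(0.000000 + (-0.194740)) = -1.412658
y(0.13) ≈ -1.4127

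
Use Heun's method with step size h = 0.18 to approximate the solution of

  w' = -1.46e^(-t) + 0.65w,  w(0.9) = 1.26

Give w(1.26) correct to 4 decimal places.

1.3871

Heun: k1 = f(t_n, w_n); k2 = f(t_n + h, w_n + h·k1); w_{n+1} = w_n + (h/2)·(k1 + k2).
t=0.900000, w=1.260000:
  k1 = f(0.900000, 1.260000) = 0.225408
  k2 = f(1.080000, 1.300573) = 0.349563
  w ← 1.260000 + (0.18/2)·(0.225408 + 0.349563) = 1.311747
t=1.080000, w=1.311747:
  k1 = f(1.080000, 1.311747) = 0.356826
  k2 = f(1.260000, 1.375976) = 0.480250
  w ← 1.311747 + (0.18/2)·(0.356826 + 0.480250) = 1.387084
w(1.26) ≈ 1.3871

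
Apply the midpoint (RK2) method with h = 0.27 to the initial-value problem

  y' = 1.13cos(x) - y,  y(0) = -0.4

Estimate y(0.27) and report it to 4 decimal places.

-0.0454

Midpoint: k1 = f(x_n, y_n); k2 = f(x_n + h/2, y_n + (h/2)·k1); y_{n+1} = y_n + h·k2.
x=0.000000, y=-0.400000:
  k1 = f(0.000000, -0.400000) = 1.530000
  k2 = f(0.135000, -0.193450) = 1.313169
  y ← -0.400000 + 0.27·1.313169 = -0.045445
y(0.27) ≈ -0.0454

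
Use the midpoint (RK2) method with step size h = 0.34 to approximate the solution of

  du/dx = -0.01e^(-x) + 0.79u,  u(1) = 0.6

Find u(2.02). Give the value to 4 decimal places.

1.3286

Midpoint: k1 = f(x_n, u_n); k2 = f(x_n + h/2, u_n + (h/2)·k1); u_{n+1} = u_n + h·k2.
x=1.000000, u=0.600000:
  k1 = f(1.000000, 0.600000) = 0.470321
  k2 = f(1.170000, 0.679955) = 0.534060
  u ← 0.600000 + 0.34·0.534060 = 0.781581
x=1.340000, u=0.781581:
  k1 = f(1.340000, 0.781581) = 0.614830
  k2 = f(1.510000, 0.886102) = 0.697811
  u ← 0.781581 + 0.34·0.697811 = 1.018836
x=1.680000, u=1.018836:
  k1 = f(1.680000, 1.018836) = 0.803017
  k2 = f(1.850000, 1.155349) = 0.911154
  u ← 1.018836 + 0.34·0.911154 = 1.328629
u(2.02) ≈ 1.3286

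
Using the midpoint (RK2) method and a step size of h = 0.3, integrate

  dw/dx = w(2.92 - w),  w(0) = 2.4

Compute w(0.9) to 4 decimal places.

2.8539

Midpoint: k1 = f(x_n, w_n); k2 = f(x_n + h/2, w_n + (h/2)·k1); w_{n+1} = w_n + h·k2.
x=0.000000, w=2.400000:
  k1 = f(0.000000, 2.400000) = 1.248000
  k2 = f(0.150000, 2.587200) = 0.861020
  w ← 2.400000 + 0.3·0.861020 = 2.658306
x=0.300000, w=2.658306:
  k1 = f(0.300000, 2.658306) = 0.695663
  k2 = f(0.450000, 2.762655) = 0.434689
  w ← 2.658306 + 0.3·0.434689 = 2.788713
x=0.600000, w=2.788713:
  k1 = f(0.600000, 2.788713) = 0.366123
  k2 = f(0.750000, 2.843631) = 0.217165
  w ← 2.788713 + 0.3·0.217165 = 2.853862
w(0.9) ≈ 2.8539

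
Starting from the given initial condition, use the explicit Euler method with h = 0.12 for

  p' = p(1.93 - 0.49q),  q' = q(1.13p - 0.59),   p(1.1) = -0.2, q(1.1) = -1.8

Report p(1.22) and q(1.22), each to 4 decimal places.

-0.2675, -1.6237

Euler on (p,q): p_{n+1} = p_n + h·p', q_{n+1} = q_n + h·q'.
1.100000: (-0.200000, -1.800000); f=(-0.562400, 1.468800) → (-0.267488, -1.623744)
(p(1.22), q(1.22)) ≈ (-0.2675, -1.6237)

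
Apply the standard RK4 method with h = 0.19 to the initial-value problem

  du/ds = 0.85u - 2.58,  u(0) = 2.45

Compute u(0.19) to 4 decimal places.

RK4: k1 = f(s_n, u_n); k2 = f(s_n + h/2, u_n + (h/2)·k1); k3 = f(s_n + h/2, u_n + (h/2)·k2); k4 = f(s_n + h, u_n + h·k3); u_{n+1} = u_n + (h/6)·(k1 + 2k2 + 2k3 + k4).
s=0.000000, u=2.450000:
  k1 = f(0.000000, 2.450000) = -0.497500
  k2 = f(0.095000, 2.402738) = -0.537673
  k3 = f(0.095000, 2.398921) = -0.540917
  k4 = f(0.190000, 2.347226) = -0.584858
  u ← 2.450000 + (0.19/6)·(k1 + 2k2 + 2k3 + k4) = 2.347415
u(0.19) ≈ 2.3474

2.3474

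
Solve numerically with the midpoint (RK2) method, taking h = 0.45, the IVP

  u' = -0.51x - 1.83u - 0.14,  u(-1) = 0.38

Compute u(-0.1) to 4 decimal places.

0.1104

Midpoint: k1 = f(x_n, u_n); k2 = f(x_n + h/2, u_n + (h/2)·k1); u_{n+1} = u_n + h·k2.
x=-1.000000, u=0.380000:
  k1 = f(-1.000000, 0.380000) = -0.325400
  k2 = f(-0.775000, 0.306785) = -0.306167
  u ← 0.380000 + 0.45·(-0.306167) = 0.242225
x=-0.550000, u=0.242225:
  k1 = f(-0.550000, 0.242225) = -0.302772
  k2 = f(-0.325000, 0.174101) = -0.292856
  u ← 0.242225 + 0.45·(-0.292856) = 0.110440
u(-0.1) ≈ 0.1104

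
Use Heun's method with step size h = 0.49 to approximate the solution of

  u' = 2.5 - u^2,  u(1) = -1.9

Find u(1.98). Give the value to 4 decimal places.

Heun: k1 = f(t_n, u_n); k2 = f(t_n + h, u_n + h·k1); u_{n+1} = u_n + (h/2)·(k1 + k2).
t=1.000000, u=-1.900000:
  k1 = f(1.000000, -1.900000) = -1.110000
  k2 = f(1.490000, -2.443900) = -3.472647
  u ← -1.900000 + (0.49/2)·(-1.110000 + (-3.472647)) = -3.022749
t=1.490000, u=-3.022749:
  k1 = f(1.490000, -3.022749) = -6.637009
  k2 = f(1.980000, -6.274883) = -36.874156
  u ← -3.022749 + (0.49/2)·(-6.637009 + (-36.874156)) = -13.682984
u(1.98) ≈ -13.6830

-13.6830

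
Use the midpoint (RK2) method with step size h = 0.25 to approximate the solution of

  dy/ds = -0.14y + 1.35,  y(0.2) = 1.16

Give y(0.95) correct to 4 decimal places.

2.0054

Midpoint: k1 = f(s_n, y_n); k2 = f(s_n + h/2, y_n + (h/2)·k1); y_{n+1} = y_n + h·k2.
s=0.200000, y=1.160000:
  k1 = f(0.200000, 1.160000) = 1.187600
  k2 = f(0.325000, 1.308450) = 1.166817
  y ← 1.160000 + 0.25·1.166817 = 1.451704
s=0.450000, y=1.451704:
  k1 = f(0.450000, 1.451704) = 1.146761
  k2 = f(0.575000, 1.595049) = 1.126693
  y ← 1.451704 + 0.25·1.126693 = 1.733378
s=0.700000, y=1.733378:
  k1 = f(0.700000, 1.733378) = 1.107327
  k2 = f(0.825000, 1.871793) = 1.087949
  y ← 1.733378 + 0.25·1.087949 = 2.005365
y(0.95) ≈ 2.0054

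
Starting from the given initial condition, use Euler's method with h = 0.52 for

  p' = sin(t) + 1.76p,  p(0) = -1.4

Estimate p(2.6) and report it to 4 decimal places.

Euler: p_{n+1} = p_n + h·f(t_n, p_n).
t=0.000000, p=-1.400000: f=-2.464000 → p ← -1.400000 + 0.52·(-2.464000) = -2.681280
t=0.520000, p=-2.681280: f=-4.222173 → p ← -2.681280 + 0.52·(-4.222173) = -4.876810
t=1.040000, p=-4.876810: f=-7.720781 → p ← -4.876810 + 0.52·(-7.720781) = -8.891616
t=1.560000, p=-8.891616: f=-14.649302 → p ← -8.891616 + 0.52·(-14.649302) = -16.509253
t=2.080000, p=-16.509253: f=-28.183152 → p ← -16.509253 + 0.52·(-28.183152) = -31.164492
p(2.6) ≈ -31.1645

-31.1645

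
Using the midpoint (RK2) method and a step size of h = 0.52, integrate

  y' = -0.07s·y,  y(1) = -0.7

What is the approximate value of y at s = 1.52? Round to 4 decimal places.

Midpoint: k1 = f(s_n, y_n); k2 = f(s_n + h/2, y_n + (h/2)·k1); y_{n+1} = y_n + h·k2.
s=1.000000, y=-0.700000:
  k1 = f(1.000000, -0.700000) = 0.049000
  k2 = f(1.260000, -0.687260) = 0.060616
  y ← -0.700000 + 0.52·0.060616 = -0.668480
y(1.52) ≈ -0.6685

-0.6685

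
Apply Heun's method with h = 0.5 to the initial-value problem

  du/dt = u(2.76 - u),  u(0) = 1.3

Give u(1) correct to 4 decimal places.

2.4067

Heun: k1 = f(t_n, u_n); k2 = f(t_n + h, u_n + h·k1); u_{n+1} = u_n + (h/2)·(k1 + k2).
t=0.000000, u=1.300000:
  k1 = f(0.000000, 1.300000) = 1.898000
  k2 = f(0.500000, 2.249000) = 1.149239
  u ← 1.300000 + (0.5/2)·(1.898000 + 1.149239) = 2.061810
t=0.500000, u=2.061810:
  k1 = f(0.500000, 2.061810) = 1.439535
  k2 = f(1.000000, 2.781577) = -0.060019
  u ← 2.061810 + (0.5/2)·(1.439535 + (-0.060019)) = 2.406689
u(1) ≈ 2.4067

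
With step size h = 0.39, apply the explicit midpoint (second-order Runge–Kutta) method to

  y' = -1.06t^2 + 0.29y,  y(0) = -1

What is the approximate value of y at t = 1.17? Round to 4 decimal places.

-1.9923

Midpoint: k1 = f(t_n, y_n); k2 = f(t_n + h/2, y_n + (h/2)·k1); y_{n+1} = y_n + h·k2.
t=0.000000, y=-1.000000:
  k1 = f(0.000000, -1.000000) = -0.290000
  k2 = f(0.195000, -1.056550) = -0.346706
  y ← -1.000000 + 0.39·(-0.346706) = -1.135215
t=0.390000, y=-1.135215:
  k1 = f(0.390000, -1.135215) = -0.490438
  k2 = f(0.585000, -1.230851) = -0.719705
  y ← -1.135215 + 0.39·(-0.719705) = -1.415900
t=0.780000, y=-1.415900:
  k1 = f(0.780000, -1.415900) = -1.055515
  k2 = f(0.975000, -1.621726) = -1.477963
  y ← -1.415900 + 0.39·(-1.477963) = -1.992306
y(1.17) ≈ -1.9923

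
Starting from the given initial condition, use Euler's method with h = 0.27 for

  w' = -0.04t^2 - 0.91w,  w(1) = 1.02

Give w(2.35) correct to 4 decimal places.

0.1501

Euler: w_{n+1} = w_n + h·f(t_n, w_n).
t=1.000000, w=1.020000: f=-0.968200 → w ← 1.020000 + 0.27·(-0.968200) = 0.758586
t=1.270000, w=0.758586: f=-0.754829 → w ← 0.758586 + 0.27·(-0.754829) = 0.554782
t=1.540000, w=0.554782: f=-0.599716 → w ← 0.554782 + 0.27·(-0.599716) = 0.392859
t=1.810000, w=0.392859: f=-0.488546 → w ← 0.392859 + 0.27·(-0.488546) = 0.260952
t=2.080000, w=0.260952: f=-0.410522 → w ← 0.260952 + 0.27·(-0.410522) = 0.150111
w(2.35) ≈ 0.1501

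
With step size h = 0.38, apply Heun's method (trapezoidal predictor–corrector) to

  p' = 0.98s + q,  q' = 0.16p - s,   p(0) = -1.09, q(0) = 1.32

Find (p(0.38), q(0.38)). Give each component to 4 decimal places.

Heun on (p,q): k1 = f(s_n, state_n); k2 = f(s_n + h, state_n + h·k1); state_{n+1} = state_n + (h/2)·(k1 + k2).
0.000000: (-1.090000, 1.320000)
  k1 = (1.320000, -0.174400)
  predictor → (-0.588400, 1.253728)
  k2 = (1.626128, -0.474144)
  → (-0.530236, 1.196777)
(p(0.38), q(0.38)) ≈ (-0.5302, 1.1968)

-0.5302, 1.1968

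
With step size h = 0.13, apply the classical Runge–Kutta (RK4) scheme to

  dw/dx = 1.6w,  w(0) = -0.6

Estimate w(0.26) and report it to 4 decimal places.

-0.9095

RK4: k1 = f(x_n, w_n); k2 = f(x_n + h/2, w_n + (h/2)·k1); k3 = f(x_n + h/2, w_n + (h/2)·k2); k4 = f(x_n + h, w_n + h·k3); w_{n+1} = w_n + (h/6)·(k1 + 2k2 + 2k3 + k4).
x=0.000000, w=-0.600000:
  k1 = f(0.000000, -0.600000) = -0.960000
  k2 = f(0.065000, -0.662400) = -1.059840
  k3 = f(0.065000, -0.668890) = -1.070223
  k4 = f(0.130000, -0.739129) = -1.182606
  w ← -0.600000 + (0.13/6)·(k1 + 2k2 + 2k3 + k4) = -0.738726
x=0.130000, w=-0.738726:
  k1 = f(0.130000, -0.738726) = -1.181961
  k2 = f(0.195000, -0.815553) = -1.304885
  k3 = f(0.195000, -0.823543) = -1.317669
  k4 = f(0.260000, -0.910023) = -1.456037
  w ← -0.738726 + (0.13/6)·(k1 + 2k2 + 2k3 + k4) = -0.909527
w(0.26) ≈ -0.9095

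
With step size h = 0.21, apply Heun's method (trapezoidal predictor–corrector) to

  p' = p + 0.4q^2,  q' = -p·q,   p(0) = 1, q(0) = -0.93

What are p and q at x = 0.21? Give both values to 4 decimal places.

1.2987, -0.7334

Heun on (p,q): k1 = f(x_n, state_n); k2 = f(x_n + h, state_n + h·k1); state_{n+1} = state_n + (h/2)·(k1 + k2).
0.000000: (1.000000, -0.930000)
  k1 = (1.345960, 0.930000)
  predictor → (1.282652, -0.734700)
  k2 = (1.498565, 0.942364)
  → (1.298675, -0.733402)
(p(0.21), q(0.21)) ≈ (1.2987, -0.7334)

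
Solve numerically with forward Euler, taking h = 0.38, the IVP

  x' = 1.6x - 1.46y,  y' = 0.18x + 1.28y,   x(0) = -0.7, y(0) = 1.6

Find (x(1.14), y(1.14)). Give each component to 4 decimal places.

-9.1300, 4.6341

Euler on (x,y): x_{n+1} = x_n + h·x', y_{n+1} = y_n + h·y'.
0.000000: (-0.700000, 1.600000); f=(-3.456000, 1.922000) → (-2.013280, 2.330360)
0.380000: (-2.013280, 2.330360); f=(-6.623574, 2.620470) → (-4.530238, 3.326139)
0.760000: (-4.530238, 3.326139); f=(-12.104543, 3.442015) → (-9.129964, 4.634104)
(x(1.14), y(1.14)) ≈ (-9.1300, 4.6341)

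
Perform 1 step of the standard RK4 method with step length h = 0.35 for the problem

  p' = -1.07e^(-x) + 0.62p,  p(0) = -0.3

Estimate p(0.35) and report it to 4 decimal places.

RK4: k1 = f(x_n, p_n); k2 = f(x_n + h/2, p_n + (h/2)·k1); k3 = f(x_n + h/2, p_n + (h/2)·k2); k4 = f(x_n + h, p_n + h·k3); p_{n+1} = p_n + (h/6)·(k1 + 2k2 + 2k3 + k4).
x=0.000000, p=-0.300000:
  k1 = f(0.000000, -0.300000) = -1.256000
  k2 = f(0.175000, -0.519800) = -1.220495
  k3 = f(0.175000, -0.513587) = -1.216643
  k4 = f(0.350000, -0.725825) = -1.204028
  p ← -0.300000 + (0.35/6)·(k1 + 2k2 + 2k3 + k4) = -0.727834
p(0.35) ≈ -0.7278

-0.7278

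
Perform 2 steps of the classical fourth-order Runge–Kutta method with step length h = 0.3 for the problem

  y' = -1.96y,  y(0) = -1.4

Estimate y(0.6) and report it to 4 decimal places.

RK4: k1 = f(t_n, y_n); k2 = f(t_n + h/2, y_n + (h/2)·k1); k3 = f(t_n + h/2, y_n + (h/2)·k2); k4 = f(t_n + h, y_n + h·k3); y_{n+1} = y_n + (h/6)·(k1 + 2k2 + 2k3 + k4).
t=0.000000, y=-1.400000:
  k1 = f(0.000000, -1.400000) = 2.744000
  k2 = f(0.150000, -0.988400) = 1.937264
  k3 = f(0.150000, -1.109410) = 2.174444
  k4 = f(0.300000, -0.747667) = 1.465427
  y ← -1.400000 + (0.3/6)·(k1 + 2k2 + 2k3 + k4) = -0.778358
t=0.300000, y=-0.778358:
  k1 = f(0.300000, -0.778358) = 1.525581
  k2 = f(0.450000, -0.549521) = 1.077060
  k3 = f(0.450000, -0.616799) = 1.208926
  k4 = f(0.600000, -0.415680) = 0.814733
  y ← -0.778358 + (0.3/6)·(k1 + 2k2 + 2k3 + k4) = -0.432744
y(0.6) ≈ -0.4327

-0.4327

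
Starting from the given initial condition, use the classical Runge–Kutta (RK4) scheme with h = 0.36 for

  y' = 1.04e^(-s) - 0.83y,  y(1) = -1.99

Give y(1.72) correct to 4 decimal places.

-0.9522

RK4: k1 = f(s_n, y_n); k2 = f(s_n + h/2, y_n + (h/2)·k1); k3 = f(s_n + h/2, y_n + (h/2)·k2); k4 = f(s_n + h, y_n + h·k3); y_{n+1} = y_n + (h/6)·(k1 + 2k2 + 2k3 + k4).
s=1.000000, y=-1.990000:
  k1 = f(1.000000, -1.990000) = 2.034295
  k2 = f(1.180000, -1.623827) = 1.667346
  k3 = f(1.180000, -1.689878) = 1.722168
  k4 = f(1.360000, -1.370019) = 1.404043
  y ← -1.990000 + (0.36/6)·(k1 + 2k2 + 2k3 + k4) = -1.376958
s=1.360000, y=-1.376958:
  k1 = f(1.360000, -1.376958) = 1.409802
  k2 = f(1.540000, -1.123194) = 1.155207
  k3 = f(1.540000, -1.169021) = 1.193244
  k4 = f(1.720000, -0.947390) = 0.972563
  y ← -1.376958 + (0.36/6)·(k1 + 2k2 + 2k3 + k4) = -0.952202
y(1.72) ≈ -0.9522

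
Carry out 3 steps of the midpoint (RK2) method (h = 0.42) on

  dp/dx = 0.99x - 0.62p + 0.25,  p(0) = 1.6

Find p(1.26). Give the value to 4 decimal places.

Midpoint: k1 = f(x_n, p_n); k2 = f(x_n + h/2, p_n + (h/2)·k1); p_{n+1} = p_n + h·k2.
x=0.000000, p=1.600000:
  k1 = f(0.000000, 1.600000) = -0.742000
  k2 = f(0.210000, 1.444180) = -0.437492
  p ← 1.600000 + 0.42·(-0.437492) = 1.416254
x=0.420000, p=1.416254:
  k1 = f(0.420000, 1.416254) = -0.212277
  k2 = f(0.630000, 1.371675) = 0.023261
  p ← 1.416254 + 0.42·0.023261 = 1.426023
x=0.840000, p=1.426023:
  k1 = f(0.840000, 1.426023) = 0.197466
  k2 = f(1.050000, 1.467491) = 0.379656
  p ← 1.426023 + 0.42·0.379656 = 1.585479
p(1.26) ≈ 1.5855

1.5855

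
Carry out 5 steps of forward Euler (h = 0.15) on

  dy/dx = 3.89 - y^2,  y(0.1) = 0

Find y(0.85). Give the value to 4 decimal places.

1.8755

Euler: y_{n+1} = y_n + h·f(x_n, y_n).
x=0.100000, y=0.000000: f=3.890000 → y ← 0.000000 + 0.15·3.890000 = 0.583500
x=0.250000, y=0.583500: f=3.549528 → y ← 0.583500 + 0.15·3.549528 = 1.115929
x=0.400000, y=1.115929: f=2.644702 → y ← 1.115929 + 0.15·2.644702 = 1.512634
x=0.550000, y=1.512634: f=1.601937 → y ← 1.512634 + 0.15·1.601937 = 1.752925
x=0.700000, y=1.752925: f=0.817254 → y ← 1.752925 + 0.15·0.817254 = 1.875513
y(0.85) ≈ 1.8755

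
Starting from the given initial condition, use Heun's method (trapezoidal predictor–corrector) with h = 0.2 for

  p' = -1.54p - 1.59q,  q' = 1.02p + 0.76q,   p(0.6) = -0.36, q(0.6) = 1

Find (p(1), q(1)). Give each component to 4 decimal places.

-0.6990, 1.0998

Heun on (p,q): k1 = f(s_n, state_n); k2 = f(s_n + h, state_n + h·k1); state_{n+1} = state_n + (h/2)·(k1 + k2).
0.600000: (-0.360000, 1.000000)
  k1 = (-1.035600, 0.392800)
  predictor → (-0.567120, 1.078560)
  k2 = (-0.841546, 0.241243)
  → (-0.547715, 1.063404)
0.800000: (-0.547715, 1.063404)
  k1 = (-0.847332, 0.249518)
  predictor → (-0.717181, 1.113308)
  k2 = (-0.665701, 0.114589)
  → (-0.699018, 1.099815)
(p(1), q(1)) ≈ (-0.6990, 1.0998)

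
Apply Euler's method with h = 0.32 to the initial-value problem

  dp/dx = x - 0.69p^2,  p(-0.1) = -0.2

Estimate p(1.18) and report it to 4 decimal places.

Euler: p_{n+1} = p_n + h·f(x_n, p_n).
x=-0.100000, p=-0.200000: f=-0.127600 → p ← -0.200000 + 0.32·(-0.127600) = -0.240832
x=0.220000, p=-0.240832: f=0.179980 → p ← -0.240832 + 0.32·0.179980 = -0.183238
x=0.540000, p=-0.183238: f=0.516832 → p ← -0.183238 + 0.32·0.516832 = -0.017852
x=0.860000, p=-0.017852: f=0.859780 → p ← -0.017852 + 0.32·0.859780 = 0.257278
p(1.18) ≈ 0.2573

0.2573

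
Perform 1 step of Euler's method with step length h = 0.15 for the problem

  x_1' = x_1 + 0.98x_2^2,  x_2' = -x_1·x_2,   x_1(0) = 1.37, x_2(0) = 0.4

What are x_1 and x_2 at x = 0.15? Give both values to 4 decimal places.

Euler on (x_1,x_2): x_1_{n+1} = x_1_n + h·x_1', x_2_{n+1} = x_2_n + h·x_2'.
0.000000: (1.370000, 0.400000); f=(1.526800, -0.548000) → (1.599020, 0.317800)
(x_1(0.15), x_2(0.15)) ≈ (1.5990, 0.3178)

1.5990, 0.3178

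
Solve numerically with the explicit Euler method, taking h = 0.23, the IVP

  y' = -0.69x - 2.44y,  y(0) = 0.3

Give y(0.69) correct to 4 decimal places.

Euler: y_{n+1} = y_n + h·f(x_n, y_n).
x=0.000000, y=0.300000: f=-0.732000 → y ← 0.300000 + 0.23·(-0.732000) = 0.131640
x=0.230000, y=0.131640: f=-0.479902 → y ← 0.131640 + 0.23·(-0.479902) = 0.021263
x=0.460000, y=0.021263: f=-0.369281 → y ← 0.021263 + 0.23·(-0.369281) = -0.063672
y(0.69) ≈ -0.0637

-0.0637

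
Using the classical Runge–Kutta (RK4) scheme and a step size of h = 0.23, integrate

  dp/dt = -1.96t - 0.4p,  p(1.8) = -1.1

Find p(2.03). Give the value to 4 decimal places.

-1.8288

RK4: k1 = f(t_n, p_n); k2 = f(t_n + h/2, p_n + (h/2)·k1); k3 = f(t_n + h/2, p_n + (h/2)·k2); k4 = f(t_n + h, p_n + h·k3); p_{n+1} = p_n + (h/6)·(k1 + 2k2 + 2k3 + k4).
t=1.800000, p=-1.100000:
  k1 = f(1.800000, -1.100000) = -3.088000
  k2 = f(1.915000, -1.455120) = -3.171352
  k3 = f(1.915000, -1.464705) = -3.167518
  k4 = f(2.030000, -1.828529) = -3.247388
  p ← -1.100000 + (0.23/6)·(k1 + 2k2 + 2k3 + k4) = -1.828837
p(2.03) ≈ -1.8288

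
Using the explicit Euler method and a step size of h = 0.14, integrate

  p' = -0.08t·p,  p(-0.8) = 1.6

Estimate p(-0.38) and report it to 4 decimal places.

Euler: p_{n+1} = p_n + h·f(t_n, p_n).
t=-0.800000, p=1.600000: f=0.102400 → p ← 1.600000 + 0.14·0.102400 = 1.614336
t=-0.660000, p=1.614336: f=0.085237 → p ← 1.614336 + 0.14·0.085237 = 1.626269
t=-0.520000, p=1.626269: f=0.067653 → p ← 1.626269 + 0.14·0.067653 = 1.635741
p(-0.38) ≈ 1.6357

1.6357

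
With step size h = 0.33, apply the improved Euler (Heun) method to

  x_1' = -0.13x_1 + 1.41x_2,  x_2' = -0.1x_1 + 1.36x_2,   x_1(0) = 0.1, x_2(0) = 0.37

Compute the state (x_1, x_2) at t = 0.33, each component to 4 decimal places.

0.3021, 0.5665

Heun on (x_1,x_2): k1 = f(t_n, state_n); k2 = f(t_n + h, state_n + h·k1); state_{n+1} = state_n + (h/2)·(k1 + k2).
0.000000: (0.100000, 0.370000)
  k1 = (0.508700, 0.493200)
  predictor → (0.267871, 0.532756)
  k2 = (0.716363, 0.697761)
  → (0.302135, 0.566509)
(x_1(0.33), x_2(0.33)) ≈ (0.3021, 0.5665)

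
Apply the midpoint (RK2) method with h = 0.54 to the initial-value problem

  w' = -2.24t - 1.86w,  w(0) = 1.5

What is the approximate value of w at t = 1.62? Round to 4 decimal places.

-1.1969

Midpoint: k1 = f(t_n, w_n); k2 = f(t_n + h/2, w_n + (h/2)·k1); w_{n+1} = w_n + h·k2.
t=0.000000, w=1.500000:
  k1 = f(0.000000, 1.500000) = -2.790000
  k2 = f(0.270000, 0.746700) = -1.993662
  w ← 1.500000 + 0.54·(-1.993662) = 0.423423
t=0.540000, w=0.423423:
  k1 = f(0.540000, 0.423423) = -1.997166
  k2 = f(0.810000, -0.115812) = -1.598989
  w ← 0.423423 + 0.54·(-1.598989) = -0.440032
t=1.080000, w=-0.440032:
  k1 = f(1.080000, -0.440032) = -1.600741
  k2 = f(1.350000, -0.872232) = -1.401649
  w ← -0.440032 + 0.54·(-1.401649) = -1.196922
w(1.62) ≈ -1.1969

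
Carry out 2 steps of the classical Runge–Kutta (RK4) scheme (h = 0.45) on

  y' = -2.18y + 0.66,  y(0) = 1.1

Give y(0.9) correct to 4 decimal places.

0.4187

RK4: k1 = f(x_n, y_n); k2 = f(x_n + h/2, y_n + (h/2)·k1); k3 = f(x_n + h/2, y_n + (h/2)·k2); k4 = f(x_n + h, y_n + h·k3); y_{n+1} = y_n + (h/6)·(k1 + 2k2 + 2k3 + k4).
x=0.000000, y=1.100000:
  k1 = f(0.000000, 1.100000) = -1.738000
  k2 = f(0.225000, 0.708950) = -0.885511
  k3 = f(0.225000, 0.900760) = -1.303657
  k4 = f(0.450000, 0.513354) = -0.459113
  y ← 1.100000 + (0.45/6)·(k1 + 2k2 + 2k3 + k4) = 0.606841
x=0.450000, y=0.606841:
  k1 = f(0.450000, 0.606841) = -0.662914
  k2 = f(0.675000, 0.457686) = -0.337755
  k3 = f(0.675000, 0.530847) = -0.497245
  k4 = f(0.900000, 0.383081) = -0.175116
  y ← 0.606841 + (0.45/6)·(k1 + 2k2 + 2k3 + k4) = 0.418739
y(0.9) ≈ 0.4187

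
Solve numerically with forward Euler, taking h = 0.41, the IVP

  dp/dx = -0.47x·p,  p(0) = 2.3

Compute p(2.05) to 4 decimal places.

Euler: p_{n+1} = p_n + h·f(x_n, p_n).
x=0.000000, p=2.300000: f=0.000000 → p ← 2.300000 + 0.41·0.000000 = 2.300000
x=0.410000, p=2.300000: f=-0.443210 → p ← 2.300000 + 0.41·(-0.443210) = 2.118284
x=0.820000, p=2.118284: f=-0.816387 → p ← 2.118284 + 0.41·(-0.816387) = 1.783565
x=1.230000, p=1.783565: f=-1.031079 → p ← 1.783565 + 0.41·(-1.031079) = 1.360823
x=1.640000, p=1.360823: f=-1.048922 → p ← 1.360823 + 0.41·(-1.048922) = 0.930765
p(2.05) ≈ 0.9308

0.9308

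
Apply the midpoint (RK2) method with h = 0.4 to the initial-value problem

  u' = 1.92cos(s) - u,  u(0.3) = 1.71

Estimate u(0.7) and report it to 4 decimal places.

1.6900

Midpoint: k1 = f(s_n, u_n); k2 = f(s_n + h/2, u_n + (h/2)·k1); u_{n+1} = u_n + h·k2.
s=0.300000, u=1.710000:
  k1 = f(0.300000, 1.710000) = 0.124246
  k2 = f(0.500000, 1.734849) = -0.049891
  u ← 1.710000 + 0.4·(-0.049891) = 1.690044
u(0.7) ≈ 1.6900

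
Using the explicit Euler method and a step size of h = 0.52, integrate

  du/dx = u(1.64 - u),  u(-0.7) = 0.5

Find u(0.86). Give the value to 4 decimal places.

1.4402

Euler: u_{n+1} = u_n + h·f(x_n, u_n).
x=-0.700000, u=0.500000: f=0.570000 → u ← 0.500000 + 0.52·0.570000 = 0.796400
x=-0.180000, u=0.796400: f=0.671843 → u ← 0.796400 + 0.52·0.671843 = 1.145758
x=0.340000, u=1.145758: f=0.566281 → u ← 1.145758 + 0.52·0.566281 = 1.440225
u(0.86) ≈ 1.4402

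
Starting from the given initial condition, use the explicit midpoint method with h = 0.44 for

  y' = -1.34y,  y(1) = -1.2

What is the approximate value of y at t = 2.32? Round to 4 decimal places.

-0.2393

Midpoint: k1 = f(t_n, y_n); k2 = f(t_n + h/2, y_n + (h/2)·k1); y_{n+1} = y_n + h·k2.
t=1.000000, y=-1.200000:
  k1 = f(1.000000, -1.200000) = 1.608000
  k2 = f(1.220000, -0.846240) = 1.133962
  y ← -1.200000 + 0.44·1.133962 = -0.701057
t=1.440000, y=-0.701057:
  k1 = f(1.440000, -0.701057) = 0.939416
  k2 = f(1.660000, -0.494385) = 0.662476
  y ← -0.701057 + 0.44·0.662476 = -0.409567
t=1.880000, y=-0.409567:
  k1 = f(1.880000, -0.409567) = 0.548820
  k2 = f(2.100000, -0.288827) = 0.387028
  y ← -0.409567 + 0.44·0.387028 = -0.239275
y(2.32) ≈ -0.2393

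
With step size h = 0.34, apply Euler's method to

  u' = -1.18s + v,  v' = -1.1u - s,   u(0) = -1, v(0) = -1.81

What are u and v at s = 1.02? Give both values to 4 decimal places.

Euler on (u,v): u_{n+1} = u_n + h·u', v_{n+1} = v_n + h·v'.
0.000000: (-1.000000, -1.810000); f=(-1.810000, 1.100000) → (-1.615400, -1.436000)
0.340000: (-1.615400, -1.436000); f=(-1.837200, 1.436940) → (-2.240048, -0.947440)
0.680000: (-2.240048, -0.947440); f=(-1.749840, 1.784053) → (-2.834994, -0.340862)
(u(1.02), v(1.02)) ≈ (-2.8350, -0.3409)

-2.8350, -0.3409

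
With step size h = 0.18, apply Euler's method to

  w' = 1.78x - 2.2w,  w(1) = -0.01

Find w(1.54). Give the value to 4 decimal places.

Euler: w_{n+1} = w_n + h·f(x_n, w_n).
x=1.000000, w=-0.010000: f=1.802000 → w ← -0.010000 + 0.18·1.802000 = 0.314360
x=1.180000, w=0.314360: f=1.408808 → w ← 0.314360 + 0.18·1.408808 = 0.567945
x=1.360000, w=0.567945: f=1.171320 → w ← 0.567945 + 0.18·1.171320 = 0.778783
w(1.54) ≈ 0.7788

0.7788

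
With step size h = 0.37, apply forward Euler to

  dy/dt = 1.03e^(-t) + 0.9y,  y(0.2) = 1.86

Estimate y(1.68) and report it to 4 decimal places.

7.2959

Euler: y_{n+1} = y_n + h·f(t_n, y_n).
t=0.200000, y=1.860000: f=2.517293 → y ← 1.860000 + 0.37·2.517293 = 2.791398
t=0.570000, y=2.791398: f=3.094750 → y ← 2.791398 + 0.37·3.094750 = 3.936456
t=0.940000, y=3.936456: f=3.945157 → y ← 3.936456 + 0.37·3.945157 = 5.396164
t=1.310000, y=5.396164: f=5.134462 → y ← 5.396164 + 0.37·5.134462 = 7.295915
y(1.68) ≈ 7.2959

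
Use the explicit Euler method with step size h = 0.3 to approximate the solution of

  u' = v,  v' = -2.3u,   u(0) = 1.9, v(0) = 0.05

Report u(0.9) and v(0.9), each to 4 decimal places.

0.7620, -3.6427

Euler on (u,v): u_{n+1} = u_n + h·u', v_{n+1} = v_n + h·v'.
0.000000: (1.900000, 0.050000); f=(0.050000, -4.370000) → (1.915000, -1.261000)
0.300000: (1.915000, -1.261000); f=(-1.261000, -4.404500) → (1.536700, -2.582350)
0.600000: (1.536700, -2.582350); f=(-2.582350, -3.534410) → (0.761995, -3.642673)
(u(0.9), v(0.9)) ≈ (0.7620, -3.6427)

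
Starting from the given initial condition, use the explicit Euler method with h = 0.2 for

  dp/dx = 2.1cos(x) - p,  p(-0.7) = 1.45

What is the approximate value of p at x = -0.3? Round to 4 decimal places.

Euler: p_{n+1} = p_n + h·f(x_n, p_n).
x=-0.700000, p=1.450000: f=0.156169 → p ← 1.450000 + 0.2·0.156169 = 1.481234
x=-0.500000, p=1.481234: f=0.361690 → p ← 1.481234 + 0.2·0.361690 = 1.553572
p(-0.3) ≈ 1.5536

1.5536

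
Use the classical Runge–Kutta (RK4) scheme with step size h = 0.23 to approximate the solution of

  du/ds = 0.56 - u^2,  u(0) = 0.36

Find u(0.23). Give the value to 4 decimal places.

0.4506

RK4: k1 = f(s_n, u_n); k2 = f(s_n + h/2, u_n + (h/2)·k1); k3 = f(s_n + h/2, u_n + (h/2)·k2); k4 = f(s_n + h, u_n + h·k3); u_{n+1} = u_n + (h/6)·(k1 + 2k2 + 2k3 + k4).
s=0.000000, u=0.360000:
  k1 = f(0.000000, 0.360000) = 0.430400
  k2 = f(0.115000, 0.409496) = 0.392313
  k3 = f(0.115000, 0.405116) = 0.395881
  k4 = f(0.230000, 0.451053) = 0.356552
  u ← 0.360000 + (0.23/6)·(k1 + 2k2 + 2k3 + k4) = 0.450595
u(0.23) ≈ 0.4506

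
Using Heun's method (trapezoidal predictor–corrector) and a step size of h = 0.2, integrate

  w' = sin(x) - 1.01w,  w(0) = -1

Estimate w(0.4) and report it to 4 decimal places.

-0.5987

Heun: k1 = f(x_n, w_n); k2 = f(x_n + h, w_n + h·k1); w_{n+1} = w_n + (h/2)·(k1 + k2).
x=0.000000, w=-1.000000:
  k1 = f(0.000000, -1.000000) = 1.010000
  k2 = f(0.200000, -0.798000) = 1.004649
  w ← -1.000000 + (0.2/2)·(1.010000 + 1.004649) = -0.798535
x=0.200000, w=-0.798535:
  k1 = f(0.200000, -0.798535) = 1.005190
  k2 = f(0.400000, -0.597497) = 0.992890
  w ← -0.798535 + (0.2/2)·(1.005190 + 0.992890) = -0.598727
w(0.4) ≈ -0.5987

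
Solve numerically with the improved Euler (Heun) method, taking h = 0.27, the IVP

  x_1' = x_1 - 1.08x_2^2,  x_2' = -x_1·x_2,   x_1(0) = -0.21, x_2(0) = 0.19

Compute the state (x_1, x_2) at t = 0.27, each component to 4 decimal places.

-0.2869, 0.2029

Heun on (x_1,x_2): k1 = f(t_n, state_n); k2 = f(t_n + h, state_n + h·k1); state_{n+1} = state_n + (h/2)·(k1 + k2).
0.000000: (-0.210000, 0.190000)
  k1 = (-0.248988, 0.039900)
  predictor → (-0.277227, 0.200773)
  k2 = (-0.320761, 0.055660)
  → (-0.286916, 0.202901)
(x_1(0.27), x_2(0.27)) ≈ (-0.2869, 0.2029)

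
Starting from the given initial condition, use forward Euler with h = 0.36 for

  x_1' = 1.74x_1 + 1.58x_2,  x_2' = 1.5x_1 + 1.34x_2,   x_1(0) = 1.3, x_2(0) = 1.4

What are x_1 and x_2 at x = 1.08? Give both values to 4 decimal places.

Euler on (x_1,x_2): x_1_{n+1} = x_1_n + h·x_1', x_2_{n+1} = x_2_n + h·x_2'.
0.000000: (1.300000, 1.400000); f=(4.474000, 3.826000) → (2.910640, 2.777360)
0.360000: (2.910640, 2.777360); f=(9.452742, 8.087622) → (6.313627, 5.688904)
0.720000: (6.313627, 5.688904); f=(19.974180, 17.093572) → (13.504332, 11.842590)
(x_1(1.08), x_2(1.08)) ≈ (13.5043, 11.8426)

13.5043, 11.8426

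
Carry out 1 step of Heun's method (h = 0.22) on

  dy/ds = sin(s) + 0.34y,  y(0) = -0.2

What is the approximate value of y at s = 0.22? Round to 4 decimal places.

Heun: k1 = f(s_n, y_n); k2 = f(s_n + h, y_n + h·k1); y_{n+1} = y_n + (h/2)·(k1 + k2).
s=0.000000, y=-0.200000:
  k1 = f(0.000000, -0.200000) = -0.068000
  k2 = f(0.220000, -0.214960) = 0.145143
  y ← -0.200000 + (0.22/2)·(-0.068000 + 0.145143) = -0.191514
y(0.22) ≈ -0.1915

-0.1915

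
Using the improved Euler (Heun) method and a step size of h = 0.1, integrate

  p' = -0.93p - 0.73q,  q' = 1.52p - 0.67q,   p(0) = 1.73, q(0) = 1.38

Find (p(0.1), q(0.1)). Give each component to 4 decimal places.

1.4743, 1.5249

Heun on (p,q): k1 = f(x_n, state_n); k2 = f(x_n + h, state_n + h·k1); state_{n+1} = state_n + (h/2)·(k1 + k2).
0.000000: (1.730000, 1.380000)
  k1 = (-2.616300, 1.705000)
  predictor → (1.468370, 1.550500)
  k2 = (-2.497449, 1.193087)
  → (1.474313, 1.524904)
(p(0.1), q(0.1)) ≈ (1.4743, 1.5249)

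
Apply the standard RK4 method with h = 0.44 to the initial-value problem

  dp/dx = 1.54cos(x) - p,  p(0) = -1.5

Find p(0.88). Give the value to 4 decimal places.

0.1419

RK4: k1 = f(x_n, p_n); k2 = f(x_n + h/2, p_n + (h/2)·k1); k3 = f(x_n + h/2, p_n + (h/2)·k2); k4 = f(x_n + h, p_n + h·k3); p_{n+1} = p_n + (h/6)·(k1 + 2k2 + 2k3 + k4).
x=0.000000, p=-1.500000:
  k1 = f(0.000000, -1.500000) = 3.040000
  k2 = f(0.220000, -0.831200) = 2.334082
  k3 = f(0.220000, -0.986502) = 2.489384
  k4 = f(0.440000, -0.404671) = 1.797989
  p ← -1.500000 + (0.44/6)·(k1 + 2k2 + 2k3 + k4) = -0.437772
x=0.440000, p=-0.437772:
  k1 = f(0.440000, -0.437772) = 1.831090
  k2 = f(0.660000, -0.034933) = 1.251521
  k3 = f(0.660000, -0.162438) = 1.379026
  k4 = f(0.880000, 0.168999) = 0.812214
  p ← -0.437772 + (0.44/6)·(k1 + 2k2 + 2k3 + k4) = 0.141883
p(0.88) ≈ 0.1419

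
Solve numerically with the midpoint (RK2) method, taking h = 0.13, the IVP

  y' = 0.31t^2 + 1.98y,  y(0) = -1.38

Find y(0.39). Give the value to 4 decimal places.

Midpoint: k1 = f(t_n, y_n); k2 = f(t_n + h/2, y_n + (h/2)·k1); y_{n+1} = y_n + h·k2.
t=0.000000, y=-1.380000:
  k1 = f(0.000000, -1.380000) = -2.732400
  k2 = f(0.065000, -1.557606) = -3.082750
  y ← -1.380000 + 0.13·(-3.082750) = -1.780758
t=0.130000, y=-1.780758:
  k1 = f(0.130000, -1.780758) = -3.520661
  k2 = f(0.195000, -2.009600) = -3.967221
  y ← -1.780758 + 0.13·(-3.967221) = -2.296496
t=0.260000, y=-2.296496:
  k1 = f(0.260000, -2.296496) = -4.526107
  k2 = f(0.325000, -2.590693) = -5.096829
  y ← -2.296496 + 0.13·(-5.096829) = -2.959084
y(0.39) ≈ -2.9591

-2.9591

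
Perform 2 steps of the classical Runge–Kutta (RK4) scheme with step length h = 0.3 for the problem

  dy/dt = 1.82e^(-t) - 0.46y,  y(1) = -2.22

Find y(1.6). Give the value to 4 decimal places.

RK4: k1 = f(t_n, y_n); k2 = f(t_n + h/2, y_n + (h/2)·k1); k3 = f(t_n + h/2, y_n + (h/2)·k2); k4 = f(t_n + h, y_n + h·k3); y_{n+1} = y_n + (h/6)·(k1 + 2k2 + 2k3 + k4).
t=1.000000, y=-2.220000:
  k1 = f(1.000000, -2.220000) = 1.690741
  k2 = f(1.150000, -1.966389) = 1.480818
  k3 = f(1.150000, -1.997877) = 1.495302
  k4 = f(1.300000, -1.771409) = 1.310856
  y ← -2.220000 + (0.3/6)·(k1 + 2k2 + 2k3 + k4) = -1.772308
t=1.300000, y=-1.772308:
  k1 = f(1.300000, -1.772308) = 1.311270
  k2 = f(1.450000, -1.575618) = 1.151702
  k3 = f(1.450000, -1.599553) = 1.162712
  k4 = f(1.600000, -1.423494) = 1.022259
  y ← -1.772308 + (0.3/6)·(k1 + 2k2 + 2k3 + k4) = -1.424190
y(1.6) ≈ -1.4242

-1.4242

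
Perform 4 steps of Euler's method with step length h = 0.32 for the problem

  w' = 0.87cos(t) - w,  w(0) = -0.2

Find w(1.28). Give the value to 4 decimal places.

0.4785

Euler: w_{n+1} = w_n + h·f(t_n, w_n).
t=0.000000, w=-0.200000: f=1.070000 → w ← -0.200000 + 0.32·1.070000 = 0.142400
t=0.320000, w=0.142400: f=0.683435 → w ← 0.142400 + 0.32·0.683435 = 0.361099
t=0.640000, w=0.361099: f=0.336724 → w ← 0.361099 + 0.32·0.336724 = 0.468851
t=0.960000, w=0.468851: f=0.030112 → w ← 0.468851 + 0.32·0.030112 = 0.478487
w(1.28) ≈ 0.4785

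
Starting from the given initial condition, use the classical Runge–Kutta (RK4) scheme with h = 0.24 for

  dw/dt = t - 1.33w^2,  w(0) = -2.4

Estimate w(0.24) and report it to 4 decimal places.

RK4: k1 = f(t_n, w_n); k2 = f(t_n + h/2, w_n + (h/2)·k1); k3 = f(t_n + h/2, w_n + (h/2)·k2); k4 = f(t_n + h, w_n + h·k3); w_{n+1} = w_n + (h/6)·(k1 + 2k2 + 2k3 + k4).
t=0.000000, w=-2.400000:
  k1 = f(0.000000, -2.400000) = -7.660800
  k2 = f(0.120000, -3.319296) = -14.533575
  k3 = f(0.120000, -4.144029) = -22.720059
  k4 = f(0.240000, -7.852814) = -81.776699
  w ← -2.400000 + (0.24/6)·(k1 + 2k2 + 2k3 + k4) = -8.957791
w(0.24) ≈ -8.9578

-8.9578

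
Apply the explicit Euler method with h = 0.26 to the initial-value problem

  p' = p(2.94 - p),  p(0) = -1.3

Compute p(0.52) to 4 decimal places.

-6.7645

Euler: p_{n+1} = p_n + h·f(x_n, p_n).
x=0.000000, p=-1.300000: f=-5.512000 → p ← -1.300000 + 0.26·(-5.512000) = -2.733120
x=0.260000, p=-2.733120: f=-15.505318 → p ← -2.733120 + 0.26·(-15.505318) = -6.764503
p(0.52) ≈ -6.7645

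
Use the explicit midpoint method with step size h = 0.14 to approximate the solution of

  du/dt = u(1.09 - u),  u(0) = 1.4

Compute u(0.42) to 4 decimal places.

1.2685

Midpoint: k1 = f(t_n, u_n); k2 = f(t_n + h/2, u_n + (h/2)·k1); u_{n+1} = u_n + h·k2.
t=0.000000, u=1.400000:
  k1 = f(0.000000, 1.400000) = -0.434000
  k2 = f(0.070000, 1.369620) = -0.382973
  u ← 1.400000 + 0.14·(-0.382973) = 1.346384
t=0.140000, u=1.346384:
  k1 = f(0.140000, 1.346384) = -0.345191
  k2 = f(0.210000, 1.322220) = -0.307047
  u ← 1.346384 + 0.14·(-0.307047) = 1.303397
t=0.280000, u=1.303397:
  k1 = f(0.280000, 1.303397) = -0.278141
  k2 = f(0.350000, 1.283927) = -0.248989
  u ← 1.303397 + 0.14·(-0.248989) = 1.268539
u(0.42) ≈ 1.2685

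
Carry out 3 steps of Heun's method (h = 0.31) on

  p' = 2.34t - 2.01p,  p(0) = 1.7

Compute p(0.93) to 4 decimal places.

Heun: k1 = f(t_n, p_n); k2 = f(t_n + h, p_n + h·k1); p_{n+1} = p_n + (h/2)·(k1 + k2).
t=0.000000, p=1.700000:
  k1 = f(0.000000, 1.700000) = -3.417000
  k2 = f(0.310000, 0.640730) = -0.562467
  p ← 1.700000 + (0.31/2)·(-3.417000 + (-0.562467)) = 1.083183
t=0.310000, p=1.083183:
  k1 = f(0.310000, 1.083183) = -1.451797
  k2 = f(0.620000, 0.633126) = 0.178218
  p ← 1.083183 + (0.31/2)·(-1.451797 + 0.178218) = 0.885778
t=0.620000, p=0.885778:
  k1 = f(0.620000, 0.885778) = -0.329613
  k2 = f(0.930000, 0.783598) = 0.601169
  p ← 0.885778 + (0.31/2)·(-0.329613 + 0.601169) = 0.927869
p(0.93) ≈ 0.9279

0.9279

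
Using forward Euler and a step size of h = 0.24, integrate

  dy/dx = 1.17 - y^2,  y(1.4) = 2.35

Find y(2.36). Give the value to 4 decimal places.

Euler: y_{n+1} = y_n + h·f(x_n, y_n).
x=1.400000, y=2.350000: f=-4.352500 → y ← 2.350000 + 0.24·(-4.352500) = 1.305400
x=1.640000, y=1.305400: f=-0.534069 → y ← 1.305400 + 0.24·(-0.534069) = 1.177223
x=1.880000, y=1.177223: f=-0.215855 → y ← 1.177223 + 0.24·(-0.215855) = 1.125418
x=2.120000, y=1.125418: f=-0.096566 → y ← 1.125418 + 0.24·(-0.096566) = 1.102242
y(2.36) ≈ 1.1022

1.1022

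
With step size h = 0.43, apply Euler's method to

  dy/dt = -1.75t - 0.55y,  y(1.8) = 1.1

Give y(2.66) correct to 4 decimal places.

-2.0710

Euler: y_{n+1} = y_n + h·f(t_n, y_n).
t=1.800000, y=1.100000: f=-3.755000 → y ← 1.100000 + 0.43·(-3.755000) = -0.514650
t=2.230000, y=-0.514650: f=-3.619442 → y ← -0.514650 + 0.43·(-3.619442) = -2.071010
y(2.66) ≈ -2.0710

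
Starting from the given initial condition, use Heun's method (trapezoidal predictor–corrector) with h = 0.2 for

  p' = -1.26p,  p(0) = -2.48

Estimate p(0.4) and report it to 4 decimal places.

Heun: k1 = f(t_n, p_n); k2 = f(t_n + h, p_n + h·k1); p_{n+1} = p_n + (h/2)·(k1 + k2).
t=0.000000, p=-2.480000:
  k1 = f(0.000000, -2.480000) = 3.124800
  k2 = f(0.200000, -1.855040) = 2.337350
  p ← -2.480000 + (0.2/2)·(3.124800 + 2.337350) = -1.933785
t=0.200000, p=-1.933785:
  k1 = f(0.200000, -1.933785) = 2.436569
  k2 = f(0.400000, -1.446471) = 1.822554
  p ← -1.933785 + (0.2/2)·(2.436569 + 1.822554) = -1.507873
p(0.4) ≈ -1.5079

-1.5079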